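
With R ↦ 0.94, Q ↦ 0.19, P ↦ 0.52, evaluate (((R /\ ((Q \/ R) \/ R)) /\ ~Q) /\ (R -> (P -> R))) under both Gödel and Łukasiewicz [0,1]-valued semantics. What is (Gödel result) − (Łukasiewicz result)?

Gödel evaluation:
  (Q \/ R) = max(0.19, 0.94) = 0.94
  ((Q \/ R) \/ R) = max(0.94, 0.94) = 0.94
  (R /\ ((Q \/ R) \/ R)) = min(0.94, 0.94) = 0.94
  ~Q: Gödel ¬ of 0.19 = 0 (operand ≠ 0)
  ((R /\ ((Q \/ R) \/ R)) /\ ~Q) = min(0.94, 0) = 0
  (P -> R): 0.52 ≤ 0.94, so result = 1
  (R -> (P -> R)): 0.94 ≤ 1, so result = 1
  (((R /\ ((Q \/ R) \/ R)) /\ ~Q) /\ (R -> (P -> R))) = min(0, 1) = 0
  Gödel value = 0
Łukasiewicz evaluation:
  (Q \/ R) = max(0.19, 0.94) = 0.94
  ((Q \/ R) \/ R) = max(0.94, 0.94) = 0.94
  (R /\ ((Q \/ R) \/ R)) = min(0.94, 0.94) = 0.94
  ~Q: Łukasiewicz ¬ gives 1 − 0.19 = 0.81
  ((R /\ ((Q \/ R) \/ R)) /\ ~Q) = min(0.94, 0.81) = 0.81
  (P -> R): min(1, 1 − 0.52 + 0.94) = 1
  (R -> (P -> R)): min(1, 1 − 0.94 + 1) = 1
  (((R /\ ((Q \/ R) \/ R)) /\ ~Q) /\ (R -> (P -> R))) = min(0.81, 1) = 0.81
  Łukasiewicz value = 0.81
Difference: 0 − 0.81 = -0.81

-0.81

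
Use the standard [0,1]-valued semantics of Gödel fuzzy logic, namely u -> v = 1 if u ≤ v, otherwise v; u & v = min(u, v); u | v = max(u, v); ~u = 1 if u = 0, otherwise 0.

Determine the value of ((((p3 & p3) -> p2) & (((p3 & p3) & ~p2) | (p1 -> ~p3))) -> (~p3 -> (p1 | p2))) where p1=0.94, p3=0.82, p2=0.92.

1.00

(p3 & p3) = min(0.82, 0.82) = 0.82
((p3 & p3) -> p2): 0.82 ≤ 0.92, so result = 1
(p3 & p3) = min(0.82, 0.82) = 0.82
~p2: Gödel ¬ of 0.92 = 0 (operand ≠ 0)
((p3 & p3) & ~p2) = min(0.82, 0) = 0
~p3: Gödel ¬ of 0.82 = 0 (operand ≠ 0)
(p1 -> ~p3): 0.94 > 0, so result = 0
(((p3 & p3) & ~p2) | (p1 -> ~p3)) = max(0, 0) = 0
(((p3 & p3) -> p2) & (((p3 & p3) & ~p2) | (p1 -> ~p3))) = min(1, 0) = 0
~p3: Gödel ¬ of 0.82 = 0 (operand ≠ 0)
(p1 | p2) = max(0.94, 0.92) = 0.94
(~p3 -> (p1 | p2)): 0 ≤ 0.94, so result = 1
((((p3 & p3) -> p2) & (((p3 & p3) & ~p2) | (p1 -> ~p3))) -> (~p3 -> (p1 | p2))): 0 ≤ 1, so result = 1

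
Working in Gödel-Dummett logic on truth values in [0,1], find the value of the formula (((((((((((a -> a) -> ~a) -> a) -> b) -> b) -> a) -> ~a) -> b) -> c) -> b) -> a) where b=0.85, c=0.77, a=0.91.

0.91

(a -> a): 0.91 ≤ 0.91, so result = 1
~a: Gödel ¬ of 0.91 = 0 (operand ≠ 0)
((a -> a) -> ~a): 1 > 0, so result = 0
(((a -> a) -> ~a) -> a): 0 ≤ 0.91, so result = 1
((((a -> a) -> ~a) -> a) -> b): 1 > 0.85, so result = 0.85
(((((a -> a) -> ~a) -> a) -> b) -> b): 0.85 ≤ 0.85, so result = 1
((((((a -> a) -> ~a) -> a) -> b) -> b) -> a): 1 > 0.91, so result = 0.91
~a: Gödel ¬ of 0.91 = 0 (operand ≠ 0)
(((((((a -> a) -> ~a) -> a) -> b) -> b) -> a) -> ~a): 0.91 > 0, so result = 0
((((((((a -> a) -> ~a) -> a) -> b) -> b) -> a) -> ~a) -> b): 0 ≤ 0.85, so result = 1
(((((((((a -> a) -> ~a) -> a) -> b) -> b) -> a) -> ~a) -> b) -> c): 1 > 0.77, so result = 0.77
((((((((((a -> a) -> ~a) -> a) -> b) -> b) -> a) -> ~a) -> b) -> c) -> b): 0.77 ≤ 0.85, so result = 1
(((((((((((a -> a) -> ~a) -> a) -> b) -> b) -> a) -> ~a) -> b) -> c) -> b) -> a): 1 > 0.91, so result = 0.91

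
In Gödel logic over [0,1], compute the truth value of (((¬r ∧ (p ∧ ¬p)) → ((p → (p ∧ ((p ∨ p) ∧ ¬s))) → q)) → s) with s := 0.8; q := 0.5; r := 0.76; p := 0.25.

¬r: Gödel ¬ of 0.76 = 0 (operand ≠ 0)
¬p: Gödel ¬ of 0.25 = 0 (operand ≠ 0)
(p ∧ ¬p) = min(0.25, 0) = 0
(¬r ∧ (p ∧ ¬p)) = min(0, 0) = 0
(p ∨ p) = max(0.25, 0.25) = 0.25
¬s: Gödel ¬ of 0.8 = 0 (operand ≠ 0)
((p ∨ p) ∧ ¬s) = min(0.25, 0) = 0
(p ∧ ((p ∨ p) ∧ ¬s)) = min(0.25, 0) = 0
(p → (p ∧ ((p ∨ p) ∧ ¬s))): 0.25 > 0, so result = 0
((p → (p ∧ ((p ∨ p) ∧ ¬s))) → q): 0 ≤ 0.5, so result = 1
((¬r ∧ (p ∧ ¬p)) → ((p → (p ∧ ((p ∨ p) ∧ ¬s))) → q)): 0 ≤ 1, so result = 1
(((¬r ∧ (p ∧ ¬p)) → ((p → (p ∧ ((p ∨ p) ∧ ¬s))) → q)) → s): 1 > 0.8, so result = 0.8

0.80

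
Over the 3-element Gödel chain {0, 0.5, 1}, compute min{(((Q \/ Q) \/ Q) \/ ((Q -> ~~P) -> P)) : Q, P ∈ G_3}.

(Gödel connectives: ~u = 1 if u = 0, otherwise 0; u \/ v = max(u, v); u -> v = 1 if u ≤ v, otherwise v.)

0.00

The minimum is attained at Q = 0, P = 0:
  (Q \/ Q) = max(0, 0) = 0
  ((Q \/ Q) \/ Q) = max(0, 0) = 0
  ~P: Gödel ¬ of 0 = 1 (operand is 0)
  ~~P: Gödel ¬ of 1 = 0 (operand ≠ 0)
  (Q -> ~~P): 0 ≤ 0, so result = 1
  ((Q -> ~~P) -> P): 1 > 0, so result = 0
  (((Q \/ Q) \/ Q) \/ ((Q -> ~~P) -> P)) = max(0, 0) = 0
Checking all 9 assignments confirms none give a value below 0.00.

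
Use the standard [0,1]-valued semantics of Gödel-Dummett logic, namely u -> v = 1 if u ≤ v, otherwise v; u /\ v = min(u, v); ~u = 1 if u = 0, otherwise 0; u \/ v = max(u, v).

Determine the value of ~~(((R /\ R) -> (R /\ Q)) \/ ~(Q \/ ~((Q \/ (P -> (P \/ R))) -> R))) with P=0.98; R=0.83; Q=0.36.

1.00

(R /\ R) = min(0.83, 0.83) = 0.83
(R /\ Q) = min(0.83, 0.36) = 0.36
((R /\ R) -> (R /\ Q)): 0.83 > 0.36, so result = 0.36
(P \/ R) = max(0.98, 0.83) = 0.98
(P -> (P \/ R)): 0.98 ≤ 0.98, so result = 1
(Q \/ (P -> (P \/ R))) = max(0.36, 1) = 1
((Q \/ (P -> (P \/ R))) -> R): 1 > 0.83, so result = 0.83
~((Q \/ (P -> (P \/ R))) -> R): Gödel ¬ of 0.83 = 0 (operand ≠ 0)
(Q \/ ~((Q \/ (P -> (P \/ R))) -> R)) = max(0.36, 0) = 0.36
~(Q \/ ~((Q \/ (P -> (P \/ R))) -> R)): Gödel ¬ of 0.36 = 0 (operand ≠ 0)
(((R /\ R) -> (R /\ Q)) \/ ~(Q \/ ~((Q \/ (P -> (P \/ R))) -> R))) = max(0.36, 0) = 0.36
~(((R /\ R) -> (R /\ Q)) \/ ~(Q \/ ~((Q \/ (P -> (P \/ R))) -> R))): Gödel ¬ of 0.36 = 0 (operand ≠ 0)
~~(((R /\ R) -> (R /\ Q)) \/ ~(Q \/ ~((Q \/ (P -> (P \/ R))) -> R))): Gödel ¬ of 0 = 1 (operand is 0)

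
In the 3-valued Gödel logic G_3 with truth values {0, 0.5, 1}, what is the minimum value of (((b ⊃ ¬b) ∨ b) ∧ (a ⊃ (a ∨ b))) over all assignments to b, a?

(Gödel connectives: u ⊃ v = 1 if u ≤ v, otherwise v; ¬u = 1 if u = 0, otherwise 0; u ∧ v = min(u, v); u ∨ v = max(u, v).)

The minimum is attained at b = 0.5, a = 0:
  ¬b: Gödel ¬ of 0.5 = 0 (operand ≠ 0)
  (b ⊃ ¬b): 0.5 > 0, so result = 0
  ((b ⊃ ¬b) ∨ b) = max(0, 0.5) = 0.5
  (a ∨ b) = max(0, 0.5) = 0.5
  (a ⊃ (a ∨ b)): 0 ≤ 0.5, so result = 1
  (((b ⊃ ¬b) ∨ b) ∧ (a ⊃ (a ∨ b))) = min(0.5, 1) = 0.5
Checking all 9 assignments confirms none give a value below 0.50.

0.50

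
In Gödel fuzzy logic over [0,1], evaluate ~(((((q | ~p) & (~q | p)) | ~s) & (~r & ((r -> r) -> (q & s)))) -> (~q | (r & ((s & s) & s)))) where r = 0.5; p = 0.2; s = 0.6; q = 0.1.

0.00

~p: Gödel ¬ of 0.2 = 0 (operand ≠ 0)
(q | ~p) = max(0.1, 0) = 0.1
~q: Gödel ¬ of 0.1 = 0 (operand ≠ 0)
(~q | p) = max(0, 0.2) = 0.2
((q | ~p) & (~q | p)) = min(0.1, 0.2) = 0.1
~s: Gödel ¬ of 0.6 = 0 (operand ≠ 0)
(((q | ~p) & (~q | p)) | ~s) = max(0.1, 0) = 0.1
~r: Gödel ¬ of 0.5 = 0 (operand ≠ 0)
(r -> r): 0.5 ≤ 0.5, so result = 1
(q & s) = min(0.1, 0.6) = 0.1
((r -> r) -> (q & s)): 1 > 0.1, so result = 0.1
(~r & ((r -> r) -> (q & s))) = min(0, 0.1) = 0
((((q | ~p) & (~q | p)) | ~s) & (~r & ((r -> r) -> (q & s)))) = min(0.1, 0) = 0
~q: Gödel ¬ of 0.1 = 0 (operand ≠ 0)
(s & s) = min(0.6, 0.6) = 0.6
((s & s) & s) = min(0.6, 0.6) = 0.6
(r & ((s & s) & s)) = min(0.5, 0.6) = 0.5
(~q | (r & ((s & s) & s))) = max(0, 0.5) = 0.5
(((((q | ~p) & (~q | p)) | ~s) & (~r & ((r -> r) -> (q & s)))) -> (~q | (r & ((s & s) & s)))): 0 ≤ 0.5, so result = 1
~(((((q | ~p) & (~q | p)) | ~s) & (~r & ((r -> r) -> (q & s)))) -> (~q | (r & ((s & s) & s)))): Gödel ¬ of 1 = 0 (operand ≠ 0)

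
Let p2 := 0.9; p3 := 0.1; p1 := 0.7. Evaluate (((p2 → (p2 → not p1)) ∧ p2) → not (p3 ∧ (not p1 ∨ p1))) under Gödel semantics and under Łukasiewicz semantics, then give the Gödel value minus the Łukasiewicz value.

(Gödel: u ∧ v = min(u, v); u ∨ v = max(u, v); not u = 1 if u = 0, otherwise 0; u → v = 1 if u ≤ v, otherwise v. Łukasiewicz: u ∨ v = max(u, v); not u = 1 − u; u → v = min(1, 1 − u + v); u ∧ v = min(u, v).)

0.00

Gödel evaluation:
  not p1: Gödel ¬ of 0.7 = 0 (operand ≠ 0)
  (p2 → not p1): 0.9 > 0, so result = 0
  (p2 → (p2 → not p1)): 0.9 > 0, so result = 0
  ((p2 → (p2 → not p1)) ∧ p2) = min(0, 0.9) = 0
  not p1: Gödel ¬ of 0.7 = 0 (operand ≠ 0)
  (not p1 ∨ p1) = max(0, 0.7) = 0.7
  (p3 ∧ (not p1 ∨ p1)) = min(0.1, 0.7) = 0.1
  not (p3 ∧ (not p1 ∨ p1)): Gödel ¬ of 0.1 = 0 (operand ≠ 0)
  (((p2 → (p2 → not p1)) ∧ p2) → not (p3 ∧ (not p1 ∨ p1))): 0 ≤ 0, so result = 1
  Gödel value = 1
Łukasiewicz evaluation:
  not p1: Łukasiewicz ¬ gives 1 − 0.7 = 0.3
  (p2 → not p1): min(1, 1 − 0.9 + 0.3) = 0.4
  (p2 → (p2 → not p1)): min(1, 1 − 0.9 + 0.4) = 0.5
  ((p2 → (p2 → not p1)) ∧ p2) = min(0.5, 0.9) = 0.5
  not p1: Łukasiewicz ¬ gives 1 − 0.7 = 0.3
  (not p1 ∨ p1) = max(0.3, 0.7) = 0.7
  (p3 ∧ (not p1 ∨ p1)) = min(0.1, 0.7) = 0.1
  not (p3 ∧ (not p1 ∨ p1)): Łukasiewicz ¬ gives 1 − 0.1 = 0.9
  (((p2 → (p2 → not p1)) ∧ p2) → not (p3 ∧ (not p1 ∨ p1))): min(1, 1 − 0.5 + 0.9) = 1
  Łukasiewicz value = 1
Difference: 1 − 1 = 0.00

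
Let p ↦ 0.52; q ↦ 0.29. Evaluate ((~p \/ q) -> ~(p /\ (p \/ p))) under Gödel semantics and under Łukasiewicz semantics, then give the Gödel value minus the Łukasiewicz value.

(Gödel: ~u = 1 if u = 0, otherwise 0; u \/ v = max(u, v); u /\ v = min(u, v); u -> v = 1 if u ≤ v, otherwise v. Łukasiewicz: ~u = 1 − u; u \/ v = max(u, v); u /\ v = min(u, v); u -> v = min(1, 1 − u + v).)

Gödel evaluation:
  ~p: Gödel ¬ of 0.52 = 0 (operand ≠ 0)
  (~p \/ q) = max(0, 0.29) = 0.29
  (p \/ p) = max(0.52, 0.52) = 0.52
  (p /\ (p \/ p)) = min(0.52, 0.52) = 0.52
  ~(p /\ (p \/ p)): Gödel ¬ of 0.52 = 0 (operand ≠ 0)
  ((~p \/ q) -> ~(p /\ (p \/ p))): 0.29 > 0, so result = 0
  Gödel value = 0
Łukasiewicz evaluation:
  ~p: Łukasiewicz ¬ gives 1 − 0.52 = 0.48
  (~p \/ q) = max(0.48, 0.29) = 0.48
  (p \/ p) = max(0.52, 0.52) = 0.52
  (p /\ (p \/ p)) = min(0.52, 0.52) = 0.52
  ~(p /\ (p \/ p)): Łukasiewicz ¬ gives 1 − 0.52 = 0.48
  ((~p \/ q) -> ~(p /\ (p \/ p))): min(1, 1 − 0.48 + 0.48) = 1
  Łukasiewicz value = 1
Difference: 0 − 1 = -1.00

-1.00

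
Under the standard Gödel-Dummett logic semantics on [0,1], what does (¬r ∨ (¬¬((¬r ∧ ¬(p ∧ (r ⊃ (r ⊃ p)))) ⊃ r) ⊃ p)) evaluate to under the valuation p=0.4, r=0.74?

0.40

¬r: Gödel ¬ of 0.74 = 0 (operand ≠ 0)
¬r: Gödel ¬ of 0.74 = 0 (operand ≠ 0)
(r ⊃ p): 0.74 > 0.4, so result = 0.4
(r ⊃ (r ⊃ p)): 0.74 > 0.4, so result = 0.4
(p ∧ (r ⊃ (r ⊃ p))) = min(0.4, 0.4) = 0.4
¬(p ∧ (r ⊃ (r ⊃ p))): Gödel ¬ of 0.4 = 0 (operand ≠ 0)
(¬r ∧ ¬(p ∧ (r ⊃ (r ⊃ p)))) = min(0, 0) = 0
((¬r ∧ ¬(p ∧ (r ⊃ (r ⊃ p)))) ⊃ r): 0 ≤ 0.74, so result = 1
¬((¬r ∧ ¬(p ∧ (r ⊃ (r ⊃ p)))) ⊃ r): Gödel ¬ of 1 = 0 (operand ≠ 0)
¬¬((¬r ∧ ¬(p ∧ (r ⊃ (r ⊃ p)))) ⊃ r): Gödel ¬ of 0 = 1 (operand is 0)
(¬¬((¬r ∧ ¬(p ∧ (r ⊃ (r ⊃ p)))) ⊃ r) ⊃ p): 1 > 0.4, so result = 0.4
(¬r ∨ (¬¬((¬r ∧ ¬(p ∧ (r ⊃ (r ⊃ p)))) ⊃ r) ⊃ p)) = max(0, 0.4) = 0.4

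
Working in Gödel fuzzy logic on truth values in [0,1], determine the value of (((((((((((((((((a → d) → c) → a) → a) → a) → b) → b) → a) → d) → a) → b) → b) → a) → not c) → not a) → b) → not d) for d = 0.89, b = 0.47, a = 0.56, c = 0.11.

(a → d): 0.56 ≤ 0.89, so result = 1
((a → d) → c): 1 > 0.11, so result = 0.11
(((a → d) → c) → a): 0.11 ≤ 0.56, so result = 1
((((a → d) → c) → a) → a): 1 > 0.56, so result = 0.56
(((((a → d) → c) → a) → a) → a): 0.56 ≤ 0.56, so result = 1
((((((a → d) → c) → a) → a) → a) → b): 1 > 0.47, so result = 0.47
(((((((a → d) → c) → a) → a) → a) → b) → b): 0.47 ≤ 0.47, so result = 1
((((((((a → d) → c) → a) → a) → a) → b) → b) → a): 1 > 0.56, so result = 0.56
(((((((((a → d) → c) → a) → a) → a) → b) → b) → a) → d): 0.56 ≤ 0.89, so result = 1
((((((((((a → d) → c) → a) → a) → a) → b) → b) → a) → d) → a): 1 > 0.56, so result = 0.56
(((((((((((a → d) → c) → a) → a) → a) → b) → b) → a) → d) → a) → b): 0.56 > 0.47, so result = 0.47
((((((((((((a → d) → c) → a) → a) → a) → b) → b) → a) → d) → a) → b) → b): 0.47 ≤ 0.47, so result = 1
(((((((((((((a → d) → c) → a) → a) → a) → b) → b) → a) → d) → a) → b) → b) → a): 1 > 0.56, so result = 0.56
not c: Gödel ¬ of 0.11 = 0 (operand ≠ 0)
((((((((((((((a → d) → c) → a) → a) → a) → b) → b) → a) → d) → a) → b) → b) → a) → not c): 0.56 > 0, so result = 0
not a: Gödel ¬ of 0.56 = 0 (operand ≠ 0)
(((((((((((((((a → d) → c) → a) → a) → a) → b) → b) → a) → d) → a) → b) → b) → a) → not c) → not a): 0 ≤ 0, so result = 1
((((((((((((((((a → d) → c) → a) → a) → a) → b) → b) → a) → d) → a) → b) → b) → a) → not c) → not a) → b): 1 > 0.47, so result = 0.47
not d: Gödel ¬ of 0.89 = 0 (operand ≠ 0)
(((((((((((((((((a → d) → c) → a) → a) → a) → b) → b) → a) → d) → a) → b) → b) → a) → not c) → not a) → b) → not d): 0.47 > 0, so result = 0

0.00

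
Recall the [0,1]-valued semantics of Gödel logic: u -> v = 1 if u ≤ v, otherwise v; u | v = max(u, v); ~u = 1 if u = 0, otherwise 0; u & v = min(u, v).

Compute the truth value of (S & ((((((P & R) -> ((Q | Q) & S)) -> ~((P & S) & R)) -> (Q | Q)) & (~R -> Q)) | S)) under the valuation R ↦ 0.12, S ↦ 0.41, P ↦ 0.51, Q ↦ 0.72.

(P & R) = min(0.51, 0.12) = 0.12
(Q | Q) = max(0.72, 0.72) = 0.72
((Q | Q) & S) = min(0.72, 0.41) = 0.41
((P & R) -> ((Q | Q) & S)): 0.12 ≤ 0.41, so result = 1
(P & S) = min(0.51, 0.41) = 0.41
((P & S) & R) = min(0.41, 0.12) = 0.12
~((P & S) & R): Gödel ¬ of 0.12 = 0 (operand ≠ 0)
(((P & R) -> ((Q | Q) & S)) -> ~((P & S) & R)): 1 > 0, so result = 0
(Q | Q) = max(0.72, 0.72) = 0.72
((((P & R) -> ((Q | Q) & S)) -> ~((P & S) & R)) -> (Q | Q)): 0 ≤ 0.72, so result = 1
~R: Gödel ¬ of 0.12 = 0 (operand ≠ 0)
(~R -> Q): 0 ≤ 0.72, so result = 1
(((((P & R) -> ((Q | Q) & S)) -> ~((P & S) & R)) -> (Q | Q)) & (~R -> Q)) = min(1, 1) = 1
((((((P & R) -> ((Q | Q) & S)) -> ~((P & S) & R)) -> (Q | Q)) & (~R -> Q)) | S) = max(1, 0.41) = 1
(S & ((((((P & R) -> ((Q | Q) & S)) -> ~((P & S) & R)) -> (Q | Q)) & (~R -> Q)) | S)) = min(0.41, 1) = 0.41

0.41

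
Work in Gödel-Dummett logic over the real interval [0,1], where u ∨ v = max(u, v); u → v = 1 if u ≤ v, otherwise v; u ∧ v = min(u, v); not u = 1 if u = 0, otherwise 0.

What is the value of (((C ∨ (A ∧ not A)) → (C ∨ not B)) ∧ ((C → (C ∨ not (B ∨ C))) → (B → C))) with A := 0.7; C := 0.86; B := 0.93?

0.86

not A: Gödel ¬ of 0.7 = 0 (operand ≠ 0)
(A ∧ not A) = min(0.7, 0) = 0
(C ∨ (A ∧ not A)) = max(0.86, 0) = 0.86
not B: Gödel ¬ of 0.93 = 0 (operand ≠ 0)
(C ∨ not B) = max(0.86, 0) = 0.86
((C ∨ (A ∧ not A)) → (C ∨ not B)): 0.86 ≤ 0.86, so result = 1
(B ∨ C) = max(0.93, 0.86) = 0.93
not (B ∨ C): Gödel ¬ of 0.93 = 0 (operand ≠ 0)
(C ∨ not (B ∨ C)) = max(0.86, 0) = 0.86
(C → (C ∨ not (B ∨ C))): 0.86 ≤ 0.86, so result = 1
(B → C): 0.93 > 0.86, so result = 0.86
((C → (C ∨ not (B ∨ C))) → (B → C)): 1 > 0.86, so result = 0.86
(((C ∨ (A ∧ not A)) → (C ∨ not B)) ∧ ((C → (C ∨ not (B ∨ C))) → (B → C))) = min(1, 0.86) = 0.86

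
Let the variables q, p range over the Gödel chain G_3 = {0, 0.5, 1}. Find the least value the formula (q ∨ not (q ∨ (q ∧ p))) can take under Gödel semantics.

0.50

The minimum is attained at q = 0.5, p = 0:
  (q ∧ p) = min(0.5, 0) = 0
  (q ∨ (q ∧ p)) = max(0.5, 0) = 0.5
  not (q ∨ (q ∧ p)): Gödel ¬ of 0.5 = 0 (operand ≠ 0)
  (q ∨ not (q ∨ (q ∧ p))) = max(0.5, 0) = 0.5
Checking all 9 assignments confirms none give a value below 0.50.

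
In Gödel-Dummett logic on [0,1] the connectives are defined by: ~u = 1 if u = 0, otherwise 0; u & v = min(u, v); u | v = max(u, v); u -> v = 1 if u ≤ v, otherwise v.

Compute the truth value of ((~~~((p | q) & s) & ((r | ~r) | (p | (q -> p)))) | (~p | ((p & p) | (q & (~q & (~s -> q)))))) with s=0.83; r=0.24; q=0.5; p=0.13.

(p | q) = max(0.13, 0.5) = 0.5
((p | q) & s) = min(0.5, 0.83) = 0.5
~((p | q) & s): Gödel ¬ of 0.5 = 0 (operand ≠ 0)
~~((p | q) & s): Gödel ¬ of 0 = 1 (operand is 0)
~~~((p | q) & s): Gödel ¬ of 1 = 0 (operand ≠ 0)
~r: Gödel ¬ of 0.24 = 0 (operand ≠ 0)
(r | ~r) = max(0.24, 0) = 0.24
(q -> p): 0.5 > 0.13, so result = 0.13
(p | (q -> p)) = max(0.13, 0.13) = 0.13
((r | ~r) | (p | (q -> p))) = max(0.24, 0.13) = 0.24
(~~~((p | q) & s) & ((r | ~r) | (p | (q -> p)))) = min(0, 0.24) = 0
~p: Gödel ¬ of 0.13 = 0 (operand ≠ 0)
(p & p) = min(0.13, 0.13) = 0.13
~q: Gödel ¬ of 0.5 = 0 (operand ≠ 0)
~s: Gödel ¬ of 0.83 = 0 (operand ≠ 0)
(~s -> q): 0 ≤ 0.5, so result = 1
(~q & (~s -> q)) = min(0, 1) = 0
(q & (~q & (~s -> q))) = min(0.5, 0) = 0
((p & p) | (q & (~q & (~s -> q)))) = max(0.13, 0) = 0.13
(~p | ((p & p) | (q & (~q & (~s -> q))))) = max(0, 0.13) = 0.13
((~~~((p | q) & s) & ((r | ~r) | (p | (q -> p)))) | (~p | ((p & p) | (q & (~q & (~s -> q)))))) = max(0, 0.13) = 0.13

0.13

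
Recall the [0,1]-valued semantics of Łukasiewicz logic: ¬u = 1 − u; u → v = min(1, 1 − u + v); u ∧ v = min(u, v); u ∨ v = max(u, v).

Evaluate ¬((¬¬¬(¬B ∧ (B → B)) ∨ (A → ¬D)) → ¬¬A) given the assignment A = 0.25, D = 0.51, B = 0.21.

¬B: Łukasiewicz ¬ gives 1 − 0.21 = 0.79
(B → B): min(1, 1 − 0.21 + 0.21) = 1
(¬B ∧ (B → B)) = min(0.79, 1) = 0.79
¬(¬B ∧ (B → B)): Łukasiewicz ¬ gives 1 − 0.79 = 0.21
¬¬(¬B ∧ (B → B)): Łukasiewicz ¬ gives 1 − 0.21 = 0.79
¬¬¬(¬B ∧ (B → B)): Łukasiewicz ¬ gives 1 − 0.79 = 0.21
¬D: Łukasiewicz ¬ gives 1 − 0.51 = 0.49
(A → ¬D): min(1, 1 − 0.25 + 0.49) = 1
(¬¬¬(¬B ∧ (B → B)) ∨ (A → ¬D)) = max(0.21, 1) = 1
¬A: Łukasiewicz ¬ gives 1 − 0.25 = 0.75
¬¬A: Łukasiewicz ¬ gives 1 − 0.75 = 0.25
((¬¬¬(¬B ∧ (B → B)) ∨ (A → ¬D)) → ¬¬A): min(1, 1 − 1 + 0.25) = 0.25
¬((¬¬¬(¬B ∧ (B → B)) ∨ (A → ¬D)) → ¬¬A): Łukasiewicz ¬ gives 1 − 0.25 = 0.75

0.75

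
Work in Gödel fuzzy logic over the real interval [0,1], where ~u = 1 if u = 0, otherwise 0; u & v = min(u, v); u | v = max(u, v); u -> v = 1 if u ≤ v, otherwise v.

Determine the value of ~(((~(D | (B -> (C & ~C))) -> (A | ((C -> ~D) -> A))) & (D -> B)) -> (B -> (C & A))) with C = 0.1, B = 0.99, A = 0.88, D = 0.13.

0.00

~C: Gödel ¬ of 0.1 = 0 (operand ≠ 0)
(C & ~C) = min(0.1, 0) = 0
(B -> (C & ~C)): 0.99 > 0, so result = 0
(D | (B -> (C & ~C))) = max(0.13, 0) = 0.13
~(D | (B -> (C & ~C))): Gödel ¬ of 0.13 = 0 (operand ≠ 0)
~D: Gödel ¬ of 0.13 = 0 (operand ≠ 0)
(C -> ~D): 0.1 > 0, so result = 0
((C -> ~D) -> A): 0 ≤ 0.88, so result = 1
(A | ((C -> ~D) -> A)) = max(0.88, 1) = 1
(~(D | (B -> (C & ~C))) -> (A | ((C -> ~D) -> A))): 0 ≤ 1, so result = 1
(D -> B): 0.13 ≤ 0.99, so result = 1
((~(D | (B -> (C & ~C))) -> (A | ((C -> ~D) -> A))) & (D -> B)) = min(1, 1) = 1
(C & A) = min(0.1, 0.88) = 0.1
(B -> (C & A)): 0.99 > 0.1, so result = 0.1
(((~(D | (B -> (C & ~C))) -> (A | ((C -> ~D) -> A))) & (D -> B)) -> (B -> (C & A))): 1 > 0.1, so result = 0.1
~(((~(D | (B -> (C & ~C))) -> (A | ((C -> ~D) -> A))) & (D -> B)) -> (B -> (C & A))): Gödel ¬ of 0.1 = 0 (operand ≠ 0)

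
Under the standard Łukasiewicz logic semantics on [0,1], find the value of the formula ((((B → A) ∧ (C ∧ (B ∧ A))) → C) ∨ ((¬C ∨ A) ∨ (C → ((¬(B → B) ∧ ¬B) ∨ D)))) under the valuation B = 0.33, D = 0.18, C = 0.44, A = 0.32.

1.00

(B → A): min(1, 1 − 0.33 + 0.32) = 0.99
(B ∧ A) = min(0.33, 0.32) = 0.32
(C ∧ (B ∧ A)) = min(0.44, 0.32) = 0.32
((B → A) ∧ (C ∧ (B ∧ A))) = min(0.99, 0.32) = 0.32
(((B → A) ∧ (C ∧ (B ∧ A))) → C): min(1, 1 − 0.32 + 0.44) = 1
¬C: Łukasiewicz ¬ gives 1 − 0.44 = 0.56
(¬C ∨ A) = max(0.56, 0.32) = 0.56
(B → B): min(1, 1 − 0.33 + 0.33) = 1
¬(B → B): Łukasiewicz ¬ gives 1 − 1 = 0
¬B: Łukasiewicz ¬ gives 1 − 0.33 = 0.67
(¬(B → B) ∧ ¬B) = min(0, 0.67) = 0
((¬(B → B) ∧ ¬B) ∨ D) = max(0, 0.18) = 0.18
(C → ((¬(B → B) ∧ ¬B) ∨ D)): min(1, 1 − 0.44 + 0.18) = 0.74
((¬C ∨ A) ∨ (C → ((¬(B → B) ∧ ¬B) ∨ D))) = max(0.56, 0.74) = 0.74
((((B → A) ∧ (C ∧ (B ∧ A))) → C) ∨ ((¬C ∨ A) ∨ (C → ((¬(B → B) ∧ ¬B) ∨ D)))) = max(1, 0.74) = 1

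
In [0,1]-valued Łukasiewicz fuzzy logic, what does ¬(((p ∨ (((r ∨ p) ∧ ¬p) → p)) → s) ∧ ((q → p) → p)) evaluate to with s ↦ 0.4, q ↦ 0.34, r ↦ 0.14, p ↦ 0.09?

0.66

(r ∨ p) = max(0.14, 0.09) = 0.14
¬p: Łukasiewicz ¬ gives 1 − 0.09 = 0.91
((r ∨ p) ∧ ¬p) = min(0.14, 0.91) = 0.14
(((r ∨ p) ∧ ¬p) → p): min(1, 1 − 0.14 + 0.09) = 0.95
(p ∨ (((r ∨ p) ∧ ¬p) → p)) = max(0.09, 0.95) = 0.95
((p ∨ (((r ∨ p) ∧ ¬p) → p)) → s): min(1, 1 − 0.95 + 0.4) = 0.45
(q → p): min(1, 1 − 0.34 + 0.09) = 0.75
((q → p) → p): min(1, 1 − 0.75 + 0.09) = 0.34
(((p ∨ (((r ∨ p) ∧ ¬p) → p)) → s) ∧ ((q → p) → p)) = min(0.45, 0.34) = 0.34
¬(((p ∨ (((r ∨ p) ∧ ¬p) → p)) → s) ∧ ((q → p) → p)): Łukasiewicz ¬ gives 1 − 0.34 = 0.66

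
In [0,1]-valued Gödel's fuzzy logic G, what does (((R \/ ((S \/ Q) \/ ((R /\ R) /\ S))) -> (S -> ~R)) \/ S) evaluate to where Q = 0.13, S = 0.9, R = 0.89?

0.90

(S \/ Q) = max(0.9, 0.13) = 0.9
(R /\ R) = min(0.89, 0.89) = 0.89
((R /\ R) /\ S) = min(0.89, 0.9) = 0.89
((S \/ Q) \/ ((R /\ R) /\ S)) = max(0.9, 0.89) = 0.9
(R \/ ((S \/ Q) \/ ((R /\ R) /\ S))) = max(0.89, 0.9) = 0.9
~R: Gödel ¬ of 0.89 = 0 (operand ≠ 0)
(S -> ~R): 0.9 > 0, so result = 0
((R \/ ((S \/ Q) \/ ((R /\ R) /\ S))) -> (S -> ~R)): 0.9 > 0, so result = 0
(((R \/ ((S \/ Q) \/ ((R /\ R) /\ S))) -> (S -> ~R)) \/ S) = max(0, 0.9) = 0.9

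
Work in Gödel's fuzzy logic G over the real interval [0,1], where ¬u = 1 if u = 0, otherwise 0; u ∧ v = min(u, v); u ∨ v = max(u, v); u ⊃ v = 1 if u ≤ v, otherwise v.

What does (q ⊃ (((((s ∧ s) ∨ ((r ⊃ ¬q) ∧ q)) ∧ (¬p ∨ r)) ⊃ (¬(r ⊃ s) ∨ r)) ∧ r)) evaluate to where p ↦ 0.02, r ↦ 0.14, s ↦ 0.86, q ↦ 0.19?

0.14

(s ∧ s) = min(0.86, 0.86) = 0.86
¬q: Gödel ¬ of 0.19 = 0 (operand ≠ 0)
(r ⊃ ¬q): 0.14 > 0, so result = 0
((r ⊃ ¬q) ∧ q) = min(0, 0.19) = 0
((s ∧ s) ∨ ((r ⊃ ¬q) ∧ q)) = max(0.86, 0) = 0.86
¬p: Gödel ¬ of 0.02 = 0 (operand ≠ 0)
(¬p ∨ r) = max(0, 0.14) = 0.14
(((s ∧ s) ∨ ((r ⊃ ¬q) ∧ q)) ∧ (¬p ∨ r)) = min(0.86, 0.14) = 0.14
(r ⊃ s): 0.14 ≤ 0.86, so result = 1
¬(r ⊃ s): Gödel ¬ of 1 = 0 (operand ≠ 0)
(¬(r ⊃ s) ∨ r) = max(0, 0.14) = 0.14
((((s ∧ s) ∨ ((r ⊃ ¬q) ∧ q)) ∧ (¬p ∨ r)) ⊃ (¬(r ⊃ s) ∨ r)): 0.14 ≤ 0.14, so result = 1
(((((s ∧ s) ∨ ((r ⊃ ¬q) ∧ q)) ∧ (¬p ∨ r)) ⊃ (¬(r ⊃ s) ∨ r)) ∧ r) = min(1, 0.14) = 0.14
(q ⊃ (((((s ∧ s) ∨ ((r ⊃ ¬q) ∧ q)) ∧ (¬p ∨ r)) ⊃ (¬(r ⊃ s) ∨ r)) ∧ r)): 0.19 > 0.14, so result = 0.14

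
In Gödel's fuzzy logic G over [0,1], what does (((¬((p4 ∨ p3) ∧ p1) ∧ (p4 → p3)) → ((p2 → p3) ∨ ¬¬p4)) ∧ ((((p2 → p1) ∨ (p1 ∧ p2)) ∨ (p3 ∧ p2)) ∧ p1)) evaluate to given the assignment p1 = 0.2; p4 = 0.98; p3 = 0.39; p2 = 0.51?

0.20

(p4 ∨ p3) = max(0.98, 0.39) = 0.98
((p4 ∨ p3) ∧ p1) = min(0.98, 0.2) = 0.2
¬((p4 ∨ p3) ∧ p1): Gödel ¬ of 0.2 = 0 (operand ≠ 0)
(p4 → p3): 0.98 > 0.39, so result = 0.39
(¬((p4 ∨ p3) ∧ p1) ∧ (p4 → p3)) = min(0, 0.39) = 0
(p2 → p3): 0.51 > 0.39, so result = 0.39
¬p4: Gödel ¬ of 0.98 = 0 (operand ≠ 0)
¬¬p4: Gödel ¬ of 0 = 1 (operand is 0)
((p2 → p3) ∨ ¬¬p4) = max(0.39, 1) = 1
((¬((p4 ∨ p3) ∧ p1) ∧ (p4 → p3)) → ((p2 → p3) ∨ ¬¬p4)): 0 ≤ 1, so result = 1
(p2 → p1): 0.51 > 0.2, so result = 0.2
(p1 ∧ p2) = min(0.2, 0.51) = 0.2
((p2 → p1) ∨ (p1 ∧ p2)) = max(0.2, 0.2) = 0.2
(p3 ∧ p2) = min(0.39, 0.51) = 0.39
(((p2 → p1) ∨ (p1 ∧ p2)) ∨ (p3 ∧ p2)) = max(0.2, 0.39) = 0.39
((((p2 → p1) ∨ (p1 ∧ p2)) ∨ (p3 ∧ p2)) ∧ p1) = min(0.39, 0.2) = 0.2
(((¬((p4 ∨ p3) ∧ p1) ∧ (p4 → p3)) → ((p2 → p3) ∨ ¬¬p4)) ∧ ((((p2 → p1) ∨ (p1 ∧ p2)) ∨ (p3 ∧ p2)) ∧ p1)) = min(1, 0.2) = 0.2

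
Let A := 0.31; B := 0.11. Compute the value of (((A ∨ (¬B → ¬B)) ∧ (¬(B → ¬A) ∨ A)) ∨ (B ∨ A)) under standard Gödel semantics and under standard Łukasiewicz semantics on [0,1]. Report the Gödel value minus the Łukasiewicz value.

Gödel evaluation:
  ¬B: Gödel ¬ of 0.11 = 0 (operand ≠ 0)
  ¬B: Gödel ¬ of 0.11 = 0 (operand ≠ 0)
  (¬B → ¬B): 0 ≤ 0, so result = 1
  (A ∨ (¬B → ¬B)) = max(0.31, 1) = 1
  ¬A: Gödel ¬ of 0.31 = 0 (operand ≠ 0)
  (B → ¬A): 0.11 > 0, so result = 0
  ¬(B → ¬A): Gödel ¬ of 0 = 1 (operand is 0)
  (¬(B → ¬A) ∨ A) = max(1, 0.31) = 1
  ((A ∨ (¬B → ¬B)) ∧ (¬(B → ¬A) ∨ A)) = min(1, 1) = 1
  (B ∨ A) = max(0.11, 0.31) = 0.31
  (((A ∨ (¬B → ¬B)) ∧ (¬(B → ¬A) ∨ A)) ∨ (B ∨ A)) = max(1, 0.31) = 1
  Gödel value = 1
Łukasiewicz evaluation:
  ¬B: Łukasiewicz ¬ gives 1 − 0.11 = 0.89
  ¬B: Łukasiewicz ¬ gives 1 − 0.11 = 0.89
  (¬B → ¬B): min(1, 1 − 0.89 + 0.89) = 1
  (A ∨ (¬B → ¬B)) = max(0.31, 1) = 1
  ¬A: Łukasiewicz ¬ gives 1 − 0.31 = 0.69
  (B → ¬A): min(1, 1 − 0.11 + 0.69) = 1
  ¬(B → ¬A): Łukasiewicz ¬ gives 1 − 1 = 0
  (¬(B → ¬A) ∨ A) = max(0, 0.31) = 0.31
  ((A ∨ (¬B → ¬B)) ∧ (¬(B → ¬A) ∨ A)) = min(1, 0.31) = 0.31
  (B ∨ A) = max(0.11, 0.31) = 0.31
  (((A ∨ (¬B → ¬B)) ∧ (¬(B → ¬A) ∨ A)) ∨ (B ∨ A)) = max(0.31, 0.31) = 0.31
  Łukasiewicz value = 0.31
Difference: 1 − 0.31 = 0.69

0.69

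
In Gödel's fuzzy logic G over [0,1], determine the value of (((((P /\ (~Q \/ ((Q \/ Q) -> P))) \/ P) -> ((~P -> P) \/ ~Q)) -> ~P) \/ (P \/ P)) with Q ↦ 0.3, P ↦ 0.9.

~Q: Gödel ¬ of 0.3 = 0 (operand ≠ 0)
(Q \/ Q) = max(0.3, 0.3) = 0.3
((Q \/ Q) -> P): 0.3 ≤ 0.9, so result = 1
(~Q \/ ((Q \/ Q) -> P)) = max(0, 1) = 1
(P /\ (~Q \/ ((Q \/ Q) -> P))) = min(0.9, 1) = 0.9
((P /\ (~Q \/ ((Q \/ Q) -> P))) \/ P) = max(0.9, 0.9) = 0.9
~P: Gödel ¬ of 0.9 = 0 (operand ≠ 0)
(~P -> P): 0 ≤ 0.9, so result = 1
~Q: Gödel ¬ of 0.3 = 0 (operand ≠ 0)
((~P -> P) \/ ~Q) = max(1, 0) = 1
(((P /\ (~Q \/ ((Q \/ Q) -> P))) \/ P) -> ((~P -> P) \/ ~Q)): 0.9 ≤ 1, so result = 1
~P: Gödel ¬ of 0.9 = 0 (operand ≠ 0)
((((P /\ (~Q \/ ((Q \/ Q) -> P))) \/ P) -> ((~P -> P) \/ ~Q)) -> ~P): 1 > 0, so result = 0
(P \/ P) = max(0.9, 0.9) = 0.9
(((((P /\ (~Q \/ ((Q \/ Q) -> P))) \/ P) -> ((~P -> P) \/ ~Q)) -> ~P) \/ (P \/ P)) = max(0, 0.9) = 0.9

0.90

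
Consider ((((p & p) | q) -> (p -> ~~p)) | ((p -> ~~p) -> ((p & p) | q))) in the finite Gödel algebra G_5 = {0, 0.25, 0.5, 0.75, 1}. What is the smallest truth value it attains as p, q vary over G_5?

Every assignment gives 1. For instance at p = 0, q = 0:
  (p & p) = min(0, 0) = 0
  ((p & p) | q) = max(0, 0) = 0
  ~p: Gödel ¬ of 0 = 1 (operand is 0)
  ~~p: Gödel ¬ of 1 = 0 (operand ≠ 0)
  (p -> ~~p): 0 ≤ 0, so result = 1
  (((p & p) | q) -> (p -> ~~p)): 0 ≤ 1, so result = 1
  ~p: Gödel ¬ of 0 = 1 (operand is 0)
  ~~p: Gödel ¬ of 1 = 0 (operand ≠ 0)
  (p -> ~~p): 0 ≤ 0, so result = 1
  (p & p) = min(0, 0) = 0
  ((p & p) | q) = max(0, 0) = 0
  ((p -> ~~p) -> ((p & p) | q)): 1 > 0, so result = 0
  ((((p & p) | q) -> (p -> ~~p)) | ((p -> ~~p) -> ((p & p) | q))) = max(1, 0) = 1
All 25 assignments give value 1 — the formula is a G_5-tautology.

1.00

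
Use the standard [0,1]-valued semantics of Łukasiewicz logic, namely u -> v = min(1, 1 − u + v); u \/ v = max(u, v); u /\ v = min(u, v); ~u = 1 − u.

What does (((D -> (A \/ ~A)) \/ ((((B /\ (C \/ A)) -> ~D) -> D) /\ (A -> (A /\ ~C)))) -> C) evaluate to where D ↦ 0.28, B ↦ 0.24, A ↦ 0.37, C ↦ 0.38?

~A: Łukasiewicz ¬ gives 1 − 0.37 = 0.63
(A \/ ~A) = max(0.37, 0.63) = 0.63
(D -> (A \/ ~A)): min(1, 1 − 0.28 + 0.63) = 1
(C \/ A) = max(0.38, 0.37) = 0.38
(B /\ (C \/ A)) = min(0.24, 0.38) = 0.24
~D: Łukasiewicz ¬ gives 1 − 0.28 = 0.72
((B /\ (C \/ A)) -> ~D): min(1, 1 − 0.24 + 0.72) = 1
(((B /\ (C \/ A)) -> ~D) -> D): min(1, 1 − 1 + 0.28) = 0.28
~C: Łukasiewicz ¬ gives 1 − 0.38 = 0.62
(A /\ ~C) = min(0.37, 0.62) = 0.37
(A -> (A /\ ~C)): min(1, 1 − 0.37 + 0.37) = 1
((((B /\ (C \/ A)) -> ~D) -> D) /\ (A -> (A /\ ~C))) = min(0.28, 1) = 0.28
((D -> (A \/ ~A)) \/ ((((B /\ (C \/ A)) -> ~D) -> D) /\ (A -> (A /\ ~C)))) = max(1, 0.28) = 1
(((D -> (A \/ ~A)) \/ ((((B /\ (C \/ A)) -> ~D) -> D) /\ (A -> (A /\ ~C)))) -> C): min(1, 1 − 1 + 0.38) = 0.38

0.38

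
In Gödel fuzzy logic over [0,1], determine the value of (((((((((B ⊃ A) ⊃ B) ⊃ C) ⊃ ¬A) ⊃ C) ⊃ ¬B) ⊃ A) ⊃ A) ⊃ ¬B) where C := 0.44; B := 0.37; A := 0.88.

0.00

(B ⊃ A): 0.37 ≤ 0.88, so result = 1
((B ⊃ A) ⊃ B): 1 > 0.37, so result = 0.37
(((B ⊃ A) ⊃ B) ⊃ C): 0.37 ≤ 0.44, so result = 1
¬A: Gödel ¬ of 0.88 = 0 (operand ≠ 0)
((((B ⊃ A) ⊃ B) ⊃ C) ⊃ ¬A): 1 > 0, so result = 0
(((((B ⊃ A) ⊃ B) ⊃ C) ⊃ ¬A) ⊃ C): 0 ≤ 0.44, so result = 1
¬B: Gödel ¬ of 0.37 = 0 (operand ≠ 0)
((((((B ⊃ A) ⊃ B) ⊃ C) ⊃ ¬A) ⊃ C) ⊃ ¬B): 1 > 0, so result = 0
(((((((B ⊃ A) ⊃ B) ⊃ C) ⊃ ¬A) ⊃ C) ⊃ ¬B) ⊃ A): 0 ≤ 0.88, so result = 1
((((((((B ⊃ A) ⊃ B) ⊃ C) ⊃ ¬A) ⊃ C) ⊃ ¬B) ⊃ A) ⊃ A): 1 > 0.88, so result = 0.88
¬B: Gödel ¬ of 0.37 = 0 (operand ≠ 0)
(((((((((B ⊃ A) ⊃ B) ⊃ C) ⊃ ¬A) ⊃ C) ⊃ ¬B) ⊃ A) ⊃ A) ⊃ ¬B): 0.88 > 0, so result = 0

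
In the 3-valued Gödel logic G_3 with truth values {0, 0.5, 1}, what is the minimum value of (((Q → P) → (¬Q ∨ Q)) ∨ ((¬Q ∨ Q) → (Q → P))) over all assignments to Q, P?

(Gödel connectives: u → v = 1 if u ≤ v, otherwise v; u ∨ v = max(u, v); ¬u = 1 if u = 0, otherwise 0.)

1.00

Every assignment gives 1. For instance at Q = 0, P = 0:
  (Q → P): 0 ≤ 0, so result = 1
  ¬Q: Gödel ¬ of 0 = 1 (operand is 0)
  (¬Q ∨ Q) = max(1, 0) = 1
  ((Q → P) → (¬Q ∨ Q)): 1 ≤ 1, so result = 1
  ¬Q: Gödel ¬ of 0 = 1 (operand is 0)
  (¬Q ∨ Q) = max(1, 0) = 1
  (Q → P): 0 ≤ 0, so result = 1
  ((¬Q ∨ Q) → (Q → P)): 1 ≤ 1, so result = 1
  (((Q → P) → (¬Q ∨ Q)) ∨ ((¬Q ∨ Q) → (Q → P))) = max(1, 1) = 1
All 9 assignments give value 1 — the formula is a G_3-tautology.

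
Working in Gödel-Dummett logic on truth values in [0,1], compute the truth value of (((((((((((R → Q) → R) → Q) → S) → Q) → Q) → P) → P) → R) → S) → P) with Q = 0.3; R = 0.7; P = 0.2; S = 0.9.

(R → Q): 0.7 > 0.3, so result = 0.3
((R → Q) → R): 0.3 ≤ 0.7, so result = 1
(((R → Q) → R) → Q): 1 > 0.3, so result = 0.3
((((R → Q) → R) → Q) → S): 0.3 ≤ 0.9, so result = 1
(((((R → Q) → R) → Q) → S) → Q): 1 > 0.3, so result = 0.3
((((((R → Q) → R) → Q) → S) → Q) → Q): 0.3 ≤ 0.3, so result = 1
(((((((R → Q) → R) → Q) → S) → Q) → Q) → P): 1 > 0.2, so result = 0.2
((((((((R → Q) → R) → Q) → S) → Q) → Q) → P) → P): 0.2 ≤ 0.2, so result = 1
(((((((((R → Q) → R) → Q) → S) → Q) → Q) → P) → P) → R): 1 > 0.7, so result = 0.7
((((((((((R → Q) → R) → Q) → S) → Q) → Q) → P) → P) → R) → S): 0.7 ≤ 0.9, so result = 1
(((((((((((R → Q) → R) → Q) → S) → Q) → Q) → P) → P) → R) → S) → P): 1 > 0.2, so result = 0.2

0.20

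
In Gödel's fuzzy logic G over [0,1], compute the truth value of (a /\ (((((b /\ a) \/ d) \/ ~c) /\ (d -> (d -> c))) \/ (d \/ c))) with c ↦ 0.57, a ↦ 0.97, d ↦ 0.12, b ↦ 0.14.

(b /\ a) = min(0.14, 0.97) = 0.14
((b /\ a) \/ d) = max(0.14, 0.12) = 0.14
~c: Gödel ¬ of 0.57 = 0 (operand ≠ 0)
(((b /\ a) \/ d) \/ ~c) = max(0.14, 0) = 0.14
(d -> c): 0.12 ≤ 0.57, so result = 1
(d -> (d -> c)): 0.12 ≤ 1, so result = 1
((((b /\ a) \/ d) \/ ~c) /\ (d -> (d -> c))) = min(0.14, 1) = 0.14
(d \/ c) = max(0.12, 0.57) = 0.57
(((((b /\ a) \/ d) \/ ~c) /\ (d -> (d -> c))) \/ (d \/ c)) = max(0.14, 0.57) = 0.57
(a /\ (((((b /\ a) \/ d) \/ ~c) /\ (d -> (d -> c))) \/ (d \/ c))) = min(0.97, 0.57) = 0.57

0.57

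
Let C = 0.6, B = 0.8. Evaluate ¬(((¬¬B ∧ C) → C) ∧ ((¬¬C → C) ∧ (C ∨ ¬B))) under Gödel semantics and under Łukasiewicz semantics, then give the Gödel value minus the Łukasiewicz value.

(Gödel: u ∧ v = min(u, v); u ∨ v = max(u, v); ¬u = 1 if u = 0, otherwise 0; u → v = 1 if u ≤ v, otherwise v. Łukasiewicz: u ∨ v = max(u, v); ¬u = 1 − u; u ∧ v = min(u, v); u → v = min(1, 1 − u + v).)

Gödel evaluation:
  ¬B: Gödel ¬ of 0.8 = 0 (operand ≠ 0)
  ¬¬B: Gödel ¬ of 0 = 1 (operand is 0)
  (¬¬B ∧ C) = min(1, 0.6) = 0.6
  ((¬¬B ∧ C) → C): 0.6 ≤ 0.6, so result = 1
  ¬C: Gödel ¬ of 0.6 = 0 (operand ≠ 0)
  ¬¬C: Gödel ¬ of 0 = 1 (operand is 0)
  (¬¬C → C): 1 > 0.6, so result = 0.6
  ¬B: Gödel ¬ of 0.8 = 0 (operand ≠ 0)
  (C ∨ ¬B) = max(0.6, 0) = 0.6
  ((¬¬C → C) ∧ (C ∨ ¬B)) = min(0.6, 0.6) = 0.6
  (((¬¬B ∧ C) → C) ∧ ((¬¬C → C) ∧ (C ∨ ¬B))) = min(1, 0.6) = 0.6
  ¬(((¬¬B ∧ C) → C) ∧ ((¬¬C → C) ∧ (C ∨ ¬B))): Gödel ¬ of 0.6 = 0 (operand ≠ 0)
  Gödel value = 0
Łukasiewicz evaluation:
  ¬B: Łukasiewicz ¬ gives 1 − 0.8 = 0.2
  ¬¬B: Łukasiewicz ¬ gives 1 − 0.2 = 0.8
  (¬¬B ∧ C) = min(0.8, 0.6) = 0.6
  ((¬¬B ∧ C) → C): min(1, 1 − 0.6 + 0.6) = 1
  ¬C: Łukasiewicz ¬ gives 1 − 0.6 = 0.4
  ¬¬C: Łukasiewicz ¬ gives 1 − 0.4 = 0.6
  (¬¬C → C): min(1, 1 − 0.6 + 0.6) = 1
  ¬B: Łukasiewicz ¬ gives 1 − 0.8 = 0.2
  (C ∨ ¬B) = max(0.6, 0.2) = 0.6
  ((¬¬C → C) ∧ (C ∨ ¬B)) = min(1, 0.6) = 0.6
  (((¬¬B ∧ C) → C) ∧ ((¬¬C → C) ∧ (C ∨ ¬B))) = min(1, 0.6) = 0.6
  ¬(((¬¬B ∧ C) → C) ∧ ((¬¬C → C) ∧ (C ∨ ¬B))): Łukasiewicz ¬ gives 1 − 0.6 = 0.4
  Łukasiewicz value = 0.4
Difference: 0 − 0.4 = -0.40

-0.40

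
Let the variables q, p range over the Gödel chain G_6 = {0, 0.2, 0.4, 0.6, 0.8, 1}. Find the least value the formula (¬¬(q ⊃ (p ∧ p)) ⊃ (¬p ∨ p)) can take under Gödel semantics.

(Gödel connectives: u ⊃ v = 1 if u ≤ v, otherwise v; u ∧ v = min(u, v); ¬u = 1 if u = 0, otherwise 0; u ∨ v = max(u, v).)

0.20

The minimum is attained at q = 0, p = 0.2:
  (p ∧ p) = min(0.2, 0.2) = 0.2
  (q ⊃ (p ∧ p)): 0 ≤ 0.2, so result = 1
  ¬(q ⊃ (p ∧ p)): Gödel ¬ of 1 = 0 (operand ≠ 0)
  ¬¬(q ⊃ (p ∧ p)): Gödel ¬ of 0 = 1 (operand is 0)
  ¬p: Gödel ¬ of 0.2 = 0 (operand ≠ 0)
  (¬p ∨ p) = max(0, 0.2) = 0.2
  (¬¬(q ⊃ (p ∧ p)) ⊃ (¬p ∨ p)): 1 > 0.2, so result = 0.2
Checking all 36 assignments confirms none give a value below 0.20.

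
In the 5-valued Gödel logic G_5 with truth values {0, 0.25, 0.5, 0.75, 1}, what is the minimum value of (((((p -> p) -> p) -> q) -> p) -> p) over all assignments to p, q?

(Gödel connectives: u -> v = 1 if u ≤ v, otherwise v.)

The minimum is attained at p = 0.25, q = 0:
  (p -> p): 0.25 ≤ 0.25, so result = 1
  ((p -> p) -> p): 1 > 0.25, so result = 0.25
  (((p -> p) -> p) -> q): 0.25 > 0, so result = 0
  ((((p -> p) -> p) -> q) -> p): 0 ≤ 0.25, so result = 1
  (((((p -> p) -> p) -> q) -> p) -> p): 1 > 0.25, so result = 0.25
Checking all 25 assignments confirms none give a value below 0.25.

0.25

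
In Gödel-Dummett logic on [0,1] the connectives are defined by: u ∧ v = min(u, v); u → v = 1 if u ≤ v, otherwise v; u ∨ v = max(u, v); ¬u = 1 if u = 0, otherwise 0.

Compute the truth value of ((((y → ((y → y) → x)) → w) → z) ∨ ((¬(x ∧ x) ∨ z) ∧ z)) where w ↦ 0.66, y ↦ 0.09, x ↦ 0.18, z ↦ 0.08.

0.08

(y → y): 0.09 ≤ 0.09, so result = 1
((y → y) → x): 1 > 0.18, so result = 0.18
(y → ((y → y) → x)): 0.09 ≤ 0.18, so result = 1
((y → ((y → y) → x)) → w): 1 > 0.66, so result = 0.66
(((y → ((y → y) → x)) → w) → z): 0.66 > 0.08, so result = 0.08
(x ∧ x) = min(0.18, 0.18) = 0.18
¬(x ∧ x): Gödel ¬ of 0.18 = 0 (operand ≠ 0)
(¬(x ∧ x) ∨ z) = max(0, 0.08) = 0.08
((¬(x ∧ x) ∨ z) ∧ z) = min(0.08, 0.08) = 0.08
((((y → ((y → y) → x)) → w) → z) ∨ ((¬(x ∧ x) ∨ z) ∧ z)) = max(0.08, 0.08) = 0.08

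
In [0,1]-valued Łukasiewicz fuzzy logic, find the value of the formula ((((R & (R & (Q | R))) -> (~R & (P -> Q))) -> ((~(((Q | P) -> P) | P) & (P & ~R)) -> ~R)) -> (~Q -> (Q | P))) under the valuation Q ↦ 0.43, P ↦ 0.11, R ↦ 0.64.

(Q | R) = max(0.43, 0.64) = 0.64
(R & (Q | R)) = min(0.64, 0.64) = 0.64
(R & (R & (Q | R))) = min(0.64, 0.64) = 0.64
~R: Łukasiewicz ¬ gives 1 − 0.64 = 0.36
(P -> Q): min(1, 1 − 0.11 + 0.43) = 1
(~R & (P -> Q)) = min(0.36, 1) = 0.36
((R & (R & (Q | R))) -> (~R & (P -> Q))): min(1, 1 − 0.64 + 0.36) = 0.72
(Q | P) = max(0.43, 0.11) = 0.43
((Q | P) -> P): min(1, 1 − 0.43 + 0.11) = 0.68
(((Q | P) -> P) | P) = max(0.68, 0.11) = 0.68
~(((Q | P) -> P) | P): Łukasiewicz ¬ gives 1 − 0.68 = 0.32
~R: Łukasiewicz ¬ gives 1 − 0.64 = 0.36
(P & ~R) = min(0.11, 0.36) = 0.11
(~(((Q | P) -> P) | P) & (P & ~R)) = min(0.32, 0.11) = 0.11
~R: Łukasiewicz ¬ gives 1 − 0.64 = 0.36
((~(((Q | P) -> P) | P) & (P & ~R)) -> ~R): min(1, 1 − 0.11 + 0.36) = 1
(((R & (R & (Q | R))) -> (~R & (P -> Q))) -> ((~(((Q | P) -> P) | P) & (P & ~R)) -> ~R)): min(1, 1 − 0.72 + 1) = 1
~Q: Łukasiewicz ¬ gives 1 − 0.43 = 0.57
(Q | P) = max(0.43, 0.11) = 0.43
(~Q -> (Q | P)): min(1, 1 − 0.57 + 0.43) = 0.86
((((R & (R & (Q | R))) -> (~R & (P -> Q))) -> ((~(((Q | P) -> P) | P) & (P & ~R)) -> ~R)) -> (~Q -> (Q | P))): min(1, 1 − 1 + 0.86) = 0.86

0.86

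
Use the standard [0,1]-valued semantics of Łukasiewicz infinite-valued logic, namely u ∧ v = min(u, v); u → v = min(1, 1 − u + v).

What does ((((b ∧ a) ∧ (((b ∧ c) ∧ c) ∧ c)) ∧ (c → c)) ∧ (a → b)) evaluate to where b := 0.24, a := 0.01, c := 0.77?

0.01

(b ∧ a) = min(0.24, 0.01) = 0.01
(b ∧ c) = min(0.24, 0.77) = 0.24
((b ∧ c) ∧ c) = min(0.24, 0.77) = 0.24
(((b ∧ c) ∧ c) ∧ c) = min(0.24, 0.77) = 0.24
((b ∧ a) ∧ (((b ∧ c) ∧ c) ∧ c)) = min(0.01, 0.24) = 0.01
(c → c): min(1, 1 − 0.77 + 0.77) = 1
(((b ∧ a) ∧ (((b ∧ c) ∧ c) ∧ c)) ∧ (c → c)) = min(0.01, 1) = 0.01
(a → b): min(1, 1 − 0.01 + 0.24) = 1
((((b ∧ a) ∧ (((b ∧ c) ∧ c) ∧ c)) ∧ (c → c)) ∧ (a → b)) = min(0.01, 1) = 0.01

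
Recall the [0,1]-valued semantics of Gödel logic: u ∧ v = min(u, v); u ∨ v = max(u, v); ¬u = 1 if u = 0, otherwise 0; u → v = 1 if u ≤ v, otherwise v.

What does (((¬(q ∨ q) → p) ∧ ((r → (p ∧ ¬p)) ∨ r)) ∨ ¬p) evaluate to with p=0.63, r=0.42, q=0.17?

0.42

(q ∨ q) = max(0.17, 0.17) = 0.17
¬(q ∨ q): Gödel ¬ of 0.17 = 0 (operand ≠ 0)
(¬(q ∨ q) → p): 0 ≤ 0.63, so result = 1
¬p: Gödel ¬ of 0.63 = 0 (operand ≠ 0)
(p ∧ ¬p) = min(0.63, 0) = 0
(r → (p ∧ ¬p)): 0.42 > 0, so result = 0
((r → (p ∧ ¬p)) ∨ r) = max(0, 0.42) = 0.42
((¬(q ∨ q) → p) ∧ ((r → (p ∧ ¬p)) ∨ r)) = min(1, 0.42) = 0.42
¬p: Gödel ¬ of 0.63 = 0 (operand ≠ 0)
(((¬(q ∨ q) → p) ∧ ((r → (p ∧ ¬p)) ∨ r)) ∨ ¬p) = max(0.42, 0) = 0.42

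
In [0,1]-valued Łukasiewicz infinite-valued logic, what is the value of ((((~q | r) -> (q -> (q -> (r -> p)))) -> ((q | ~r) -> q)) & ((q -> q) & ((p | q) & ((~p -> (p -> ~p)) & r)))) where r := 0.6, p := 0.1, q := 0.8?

~q: Łukasiewicz ¬ gives 1 − 0.8 = 0.2
(~q | r) = max(0.2, 0.6) = 0.6
(r -> p): min(1, 1 − 0.6 + 0.1) = 0.5
(q -> (r -> p)): min(1, 1 − 0.8 + 0.5) = 0.7
(q -> (q -> (r -> p))): min(1, 1 − 0.8 + 0.7) = 0.9
((~q | r) -> (q -> (q -> (r -> p)))): min(1, 1 − 0.6 + 0.9) = 1
~r: Łukasiewicz ¬ gives 1 − 0.6 = 0.4
(q | ~r) = max(0.8, 0.4) = 0.8
((q | ~r) -> q): min(1, 1 − 0.8 + 0.8) = 1
(((~q | r) -> (q -> (q -> (r -> p)))) -> ((q | ~r) -> q)): min(1, 1 − 1 + 1) = 1
(q -> q): min(1, 1 − 0.8 + 0.8) = 1
(p | q) = max(0.1, 0.8) = 0.8
~p: Łukasiewicz ¬ gives 1 − 0.1 = 0.9
~p: Łukasiewicz ¬ gives 1 − 0.1 = 0.9
(p -> ~p): min(1, 1 − 0.1 + 0.9) = 1
(~p -> (p -> ~p)): min(1, 1 − 0.9 + 1) = 1
((~p -> (p -> ~p)) & r) = min(1, 0.6) = 0.6
((p | q) & ((~p -> (p -> ~p)) & r)) = min(0.8, 0.6) = 0.6
((q -> q) & ((p | q) & ((~p -> (p -> ~p)) & r))) = min(1, 0.6) = 0.6
((((~q | r) -> (q -> (q -> (r -> p)))) -> ((q | ~r) -> q)) & ((q -> q) & ((p | q) & ((~p -> (p -> ~p)) & r)))) = min(1, 0.6) = 0.6

0.60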